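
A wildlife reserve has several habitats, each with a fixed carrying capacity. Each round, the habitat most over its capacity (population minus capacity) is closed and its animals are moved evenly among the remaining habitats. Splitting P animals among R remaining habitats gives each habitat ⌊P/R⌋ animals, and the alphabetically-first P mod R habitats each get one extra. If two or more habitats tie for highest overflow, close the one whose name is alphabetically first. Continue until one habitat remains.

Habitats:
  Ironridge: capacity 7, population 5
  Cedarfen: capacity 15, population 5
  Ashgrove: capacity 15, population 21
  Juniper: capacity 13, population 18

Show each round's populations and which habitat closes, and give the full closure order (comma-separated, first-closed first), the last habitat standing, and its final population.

Round 1: Ashgrove=21 Cedarfen=5 Ironridge=5 Juniper=18 → close Ashgrove (overflow 6)
  21÷3 = 7 each, +1 to first 0
Round 2: Cedarfen=12 Ironridge=12 Juniper=25 → close Juniper (overflow 12)
  25÷2 = 12 each, +1 to first 1
Round 3: Cedarfen=25 Ironridge=24 → close Ironridge (overflow 17)
  24÷1 = 24 each, +1 to first 0

Closure order: Ashgrove, Juniper, Ironridge
Last habitat: Cedarfen with 49 animals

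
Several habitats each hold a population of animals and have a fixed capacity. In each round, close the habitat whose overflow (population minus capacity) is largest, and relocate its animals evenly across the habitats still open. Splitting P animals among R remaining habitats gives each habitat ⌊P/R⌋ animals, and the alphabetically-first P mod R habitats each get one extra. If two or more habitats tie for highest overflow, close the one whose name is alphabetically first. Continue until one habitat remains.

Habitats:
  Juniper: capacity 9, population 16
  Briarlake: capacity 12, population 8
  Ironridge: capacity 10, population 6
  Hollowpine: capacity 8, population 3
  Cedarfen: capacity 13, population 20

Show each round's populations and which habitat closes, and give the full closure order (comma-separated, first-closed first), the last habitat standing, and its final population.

Round 1: Briarlake=8 Cedarfen=20 Hollowpine=3 Ironridge=6 Juniper=16 → close Cedarfen (overflow 7)
  20÷4 = 5 each, +1 to first 0
Round 2: Briarlake=13 Hollowpine=8 Ironridge=11 Juniper=21 → close Juniper (overflow 12)
  21÷3 = 7 each, +1 to first 0
Round 3: Briarlake=20 Hollowpine=15 Ironridge=18 → close Briarlake (overflow 8)
  20÷2 = 10 each, +1 to first 0
Round 4: Hollowpine=25 Ironridge=28 → close Ironridge (overflow 18)
  28÷1 = 28 each, +1 to first 0

Closure order: Cedarfen, Juniper, Briarlake, Ironridge
Last habitat: Hollowpine with 53 animals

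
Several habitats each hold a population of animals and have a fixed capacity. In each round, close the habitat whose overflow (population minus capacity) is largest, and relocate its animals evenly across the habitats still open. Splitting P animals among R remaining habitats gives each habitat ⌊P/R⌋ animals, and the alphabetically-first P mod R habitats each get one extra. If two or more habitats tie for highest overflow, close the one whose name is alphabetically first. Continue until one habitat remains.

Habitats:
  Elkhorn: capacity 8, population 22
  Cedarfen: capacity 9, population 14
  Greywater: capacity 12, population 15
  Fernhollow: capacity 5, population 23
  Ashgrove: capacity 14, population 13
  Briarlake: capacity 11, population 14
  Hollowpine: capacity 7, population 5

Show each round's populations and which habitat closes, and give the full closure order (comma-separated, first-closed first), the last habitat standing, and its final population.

Round 1: Ashgrove=13 Briarlake=14 Cedarfen=14 Elkhorn=22 Fernhollow=23 Greywater=15 Hollowpine=5 → close Fernhollow (overflow 18)
  23÷6 = 3 each, +1 to first 5
Round 2: Ashgrove=17 Briarlake=18 Cedarfen=18 Elkhorn=26 Greywater=19 Hollowpine=8 → close Elkhorn (overflow 18)
  26÷5 = 5 each, +1 to first 1
Round 3: Ashgrove=23 Briarlake=23 Cedarfen=23 Greywater=24 Hollowpine=13 → close Cedarfen (overflow 14)
  23÷4 = 5 each, +1 to first 3
Round 4: Ashgrove=29 Briarlake=29 Greywater=30 Hollowpine=18 → close Briarlake (overflow 18)
  29÷3 = 9 each, +1 to first 2
Round 5: Ashgrove=39 Greywater=40 Hollowpine=27 → close Greywater (overflow 28)
  40÷2 = 20 each, +1 to first 0
Round 6: Ashgrove=59 Hollowpine=47 → close Ashgrove (overflow 45)
  59÷1 = 59 each, +1 to first 0

Closure order: Fernhollow, Elkhorn, Cedarfen, Briarlake, Greywater, Ashgrove
Last habitat: Hollowpine with 106 animals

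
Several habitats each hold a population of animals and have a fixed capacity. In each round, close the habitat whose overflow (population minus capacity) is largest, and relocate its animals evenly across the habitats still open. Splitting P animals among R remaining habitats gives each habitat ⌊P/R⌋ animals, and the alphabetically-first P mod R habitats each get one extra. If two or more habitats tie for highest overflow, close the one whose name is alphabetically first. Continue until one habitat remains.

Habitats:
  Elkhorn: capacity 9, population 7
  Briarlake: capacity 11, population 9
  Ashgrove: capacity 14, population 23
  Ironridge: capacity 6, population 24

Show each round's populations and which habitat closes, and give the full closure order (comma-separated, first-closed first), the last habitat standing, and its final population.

Closure order: Ironridge, Ashgrove, Briarlake
Last habitat: Elkhorn with 63 animals

Round 1: Ashgrove=23 Briarlake=9 Elkhorn=7 Ironridge=24 → close Ironridge (overflow 18)
  24÷3 = 8 each, +1 to first 0
Round 2: Ashgrove=31 Briarlake=17 Elkhorn=15 → close Ashgrove (overflow 17)
  31÷2 = 15 each, +1 to first 1
Round 3: Briarlake=33 Elkhorn=30 → close Briarlake (overflow 22)
  33÷1 = 33 each, +1 to first 0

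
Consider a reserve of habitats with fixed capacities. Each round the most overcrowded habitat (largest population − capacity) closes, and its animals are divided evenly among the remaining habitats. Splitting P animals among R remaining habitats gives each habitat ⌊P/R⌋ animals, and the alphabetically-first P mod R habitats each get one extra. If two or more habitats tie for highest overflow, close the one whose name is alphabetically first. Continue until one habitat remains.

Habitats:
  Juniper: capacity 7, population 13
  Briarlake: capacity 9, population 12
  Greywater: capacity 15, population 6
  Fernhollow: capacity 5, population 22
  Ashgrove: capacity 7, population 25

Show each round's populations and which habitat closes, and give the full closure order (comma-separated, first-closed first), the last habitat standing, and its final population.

Closure order: Ashgrove, Fernhollow, Juniper, Briarlake
Last habitat: Greywater with 78 animals

Round 1: Ashgrove=25 Briarlake=12 Fernhollow=22 Greywater=6 Juniper=13 → close Ashgrove (overflow 18)
  25÷4 = 6 each, +1 to first 1
Round 2: Briarlake=19 Fernhollow=28 Greywater=12 Juniper=19 → close Fernhollow (overflow 23)
  28÷3 = 9 each, +1 to first 1
Round 3: Briarlake=29 Greywater=21 Juniper=28 → close Juniper (overflow 21)
  28÷2 = 14 each, +1 to first 0
Round 4: Briarlake=43 Greywater=35 → close Briarlake (overflow 34)
  43÷1 = 43 each, +1 to first 0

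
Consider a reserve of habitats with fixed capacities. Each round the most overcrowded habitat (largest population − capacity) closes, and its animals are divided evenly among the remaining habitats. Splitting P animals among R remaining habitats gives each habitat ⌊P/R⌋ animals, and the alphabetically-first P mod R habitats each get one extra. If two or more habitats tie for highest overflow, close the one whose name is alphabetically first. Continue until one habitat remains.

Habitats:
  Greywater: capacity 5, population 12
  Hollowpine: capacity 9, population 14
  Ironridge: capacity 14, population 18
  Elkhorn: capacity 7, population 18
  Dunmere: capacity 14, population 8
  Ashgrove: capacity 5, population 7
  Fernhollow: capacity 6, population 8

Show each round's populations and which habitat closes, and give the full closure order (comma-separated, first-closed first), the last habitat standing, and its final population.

Round 1: Ashgrove=7 Dunmere=8 Elkhorn=18 Fernhollow=8 Greywater=12 Hollowpine=14 Ironridge=18 → close Elkhorn (overflow 11)
  18÷6 = 3 each, +1 to first 0
Round 2: Ashgrove=10 Dunmere=11 Fernhollow=11 Greywater=15 Hollowpine=17 Ironridge=21 → close Greywater (overflow 10)
  15÷5 = 3 each, +1 to first 0
Round 3: Ashgrove=13 Dunmere=14 Fernhollow=14 Hollowpine=20 Ironridge=24 → close Hollowpine (overflow 11)
  20÷4 = 5 each, +1 to first 0
Round 4: Ashgrove=18 Dunmere=19 Fernhollow=19 Ironridge=29 → close Ironridge (overflow 15)
  29÷3 = 9 each, +1 to first 2
Round 5: Ashgrove=28 Dunmere=29 Fernhollow=28 → close Ashgrove (overflow 23)
  28÷2 = 14 each, +1 to first 0
Round 6: Dunmere=43 Fernhollow=42 → close Fernhollow (overflow 36)
  42÷1 = 42 each, +1 to first 0

Closure order: Elkhorn, Greywater, Hollowpine, Ironridge, Ashgrove, Fernhollow
Last habitat: Dunmere with 85 animals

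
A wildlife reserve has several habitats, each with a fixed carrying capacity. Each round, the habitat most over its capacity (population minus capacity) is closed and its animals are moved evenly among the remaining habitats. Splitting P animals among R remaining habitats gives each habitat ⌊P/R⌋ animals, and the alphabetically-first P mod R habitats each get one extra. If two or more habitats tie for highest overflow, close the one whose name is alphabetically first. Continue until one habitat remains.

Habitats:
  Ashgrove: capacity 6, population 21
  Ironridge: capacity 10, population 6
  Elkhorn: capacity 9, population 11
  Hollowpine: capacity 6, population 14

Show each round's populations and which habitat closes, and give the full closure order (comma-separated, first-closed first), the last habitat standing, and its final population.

Round 1: Ashgrove=21 Elkhorn=11 Hollowpine=14 Ironridge=6 → close Ashgrove (overflow 15)
  21÷3 = 7 each, +1 to first 0
Round 2: Elkhorn=18 Hollowpine=21 Ironridge=13 → close Hollowpine (overflow 15)
  21÷2 = 10 each, +1 to first 1
Round 3: Elkhorn=29 Ironridge=23 → close Elkhorn (overflow 20)
  29÷1 = 29 each, +1 to first 0

Closure order: Ashgrove, Hollowpine, Elkhorn
Last habitat: Ironridge with 52 animals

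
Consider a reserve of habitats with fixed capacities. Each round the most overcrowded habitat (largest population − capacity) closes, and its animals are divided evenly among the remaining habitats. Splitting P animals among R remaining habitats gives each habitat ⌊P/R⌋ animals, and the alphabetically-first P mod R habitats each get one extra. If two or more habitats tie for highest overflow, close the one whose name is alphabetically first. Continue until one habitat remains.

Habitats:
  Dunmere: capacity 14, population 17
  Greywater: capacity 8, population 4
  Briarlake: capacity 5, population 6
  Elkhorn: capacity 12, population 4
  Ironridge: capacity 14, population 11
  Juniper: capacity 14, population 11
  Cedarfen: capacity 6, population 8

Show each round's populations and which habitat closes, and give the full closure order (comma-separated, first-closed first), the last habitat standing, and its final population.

Round 1: Briarlake=6 Cedarfen=8 Dunmere=17 Elkhorn=4 Greywater=4 Ironridge=11 Juniper=11 → close Dunmere (overflow 3)
  17÷6 = 2 each, +1 to first 5
Round 2: Briarlake=9 Cedarfen=11 Elkhorn=7 Greywater=7 Ironridge=14 Juniper=13 → close Cedarfen (overflow 5)
  11÷5 = 2 each, +1 to first 1
Round 3: Briarlake=12 Elkhorn=9 Greywater=9 Ironridge=16 Juniper=15 → close Briarlake (overflow 7)
  12÷4 = 3 each, +1 to first 0
Round 4: Elkhorn=12 Greywater=12 Ironridge=19 Juniper=18 → close Ironridge (overflow 5)
  19÷3 = 6 each, +1 to first 1
Round 5: Elkhorn=19 Greywater=18 Juniper=24 → close Greywater (overflow 10)
  18÷2 = 9 each, +1 to first 0
Round 6: Elkhorn=28 Juniper=33 → close Juniper (overflow 19)
  33÷1 = 33 each, +1 to first 0

Closure order: Dunmere, Cedarfen, Briarlake, Ironridge, Greywater, Juniper
Last habitat: Elkhorn with 61 animals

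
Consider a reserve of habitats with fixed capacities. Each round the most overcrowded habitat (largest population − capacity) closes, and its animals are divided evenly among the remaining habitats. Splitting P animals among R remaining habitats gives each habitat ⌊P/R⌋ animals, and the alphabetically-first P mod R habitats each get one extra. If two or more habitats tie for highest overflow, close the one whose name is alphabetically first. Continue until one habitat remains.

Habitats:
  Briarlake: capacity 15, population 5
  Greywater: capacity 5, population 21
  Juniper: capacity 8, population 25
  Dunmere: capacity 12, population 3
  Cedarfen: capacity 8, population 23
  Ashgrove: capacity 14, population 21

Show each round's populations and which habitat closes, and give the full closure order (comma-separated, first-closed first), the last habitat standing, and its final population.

Round 1: Ashgrove=21 Briarlake=5 Cedarfen=23 Dunmere=3 Greywater=21 Juniper=25 → close Juniper (overflow 17)
  25÷5 = 5 each, +1 to first 0
Round 2: Ashgrove=26 Briarlake=10 Cedarfen=28 Dunmere=8 Greywater=26 → close Greywater (overflow 21)
  26÷4 = 6 each, +1 to first 2
Round 3: Ashgrove=33 Briarlake=17 Cedarfen=34 Dunmere=14 → close Cedarfen (overflow 26)
  34÷3 = 11 each, +1 to first 1
Round 4: Ashgrove=45 Briarlake=28 Dunmere=25 → close Ashgrove (overflow 31)
  45÷2 = 22 each, +1 to first 1
Round 5: Briarlake=51 Dunmere=47 → close Briarlake (overflow 36)
  51÷1 = 51 each, +1 to first 0

Closure order: Juniper, Greywater, Cedarfen, Ashgrove, Briarlake
Last habitat: Dunmere with 98 animals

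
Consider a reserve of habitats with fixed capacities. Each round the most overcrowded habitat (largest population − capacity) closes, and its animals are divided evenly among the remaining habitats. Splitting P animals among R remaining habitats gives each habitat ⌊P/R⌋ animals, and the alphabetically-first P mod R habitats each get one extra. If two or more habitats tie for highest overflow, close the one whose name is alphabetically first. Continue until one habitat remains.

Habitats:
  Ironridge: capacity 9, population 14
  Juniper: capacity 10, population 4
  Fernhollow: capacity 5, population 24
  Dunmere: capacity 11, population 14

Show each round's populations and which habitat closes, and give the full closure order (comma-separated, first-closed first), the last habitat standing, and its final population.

Closure order: Fernhollow, Ironridge, Dunmere
Last habitat: Juniper with 56 animals

Round 1: Dunmere=14 Fernhollow=24 Ironridge=14 Juniper=4 → close Fernhollow (overflow 19)
  24÷3 = 8 each, +1 to first 0
Round 2: Dunmere=22 Ironridge=22 Juniper=12 → close Ironridge (overflow 13)
  22÷2 = 11 each, +1 to first 0
Round 3: Dunmere=33 Juniper=23 → close Dunmere (overflow 22)
  33÷1 = 33 each, +1 to first 0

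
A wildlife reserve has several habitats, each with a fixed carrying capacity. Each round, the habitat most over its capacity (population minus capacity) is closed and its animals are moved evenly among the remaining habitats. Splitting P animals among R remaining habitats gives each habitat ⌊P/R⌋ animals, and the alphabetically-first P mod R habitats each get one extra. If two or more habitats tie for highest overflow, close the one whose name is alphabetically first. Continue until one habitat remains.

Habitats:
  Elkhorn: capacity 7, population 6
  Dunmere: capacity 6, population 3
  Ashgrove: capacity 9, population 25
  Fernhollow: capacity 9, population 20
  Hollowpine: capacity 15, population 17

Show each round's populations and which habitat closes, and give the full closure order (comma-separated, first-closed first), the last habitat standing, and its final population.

Round 1: Ashgrove=25 Dunmere=3 Elkhorn=6 Fernhollow=20 Hollowpine=17 → close Ashgrove (overflow 16)
  25÷4 = 6 each, +1 to first 1
Round 2: Dunmere=10 Elkhorn=12 Fernhollow=26 Hollowpine=23 → close Fernhollow (overflow 17)
  26÷3 = 8 each, +1 to first 2
Round 3: Dunmere=19 Elkhorn=21 Hollowpine=31 → close Hollowpine (overflow 16)
  31÷2 = 15 each, +1 to first 1
Round 4: Dunmere=35 Elkhorn=36 → close Dunmere (overflow 29)
  35÷1 = 35 each, +1 to first 0

Closure order: Ashgrove, Fernhollow, Hollowpine, Dunmere
Last habitat: Elkhorn with 71 animals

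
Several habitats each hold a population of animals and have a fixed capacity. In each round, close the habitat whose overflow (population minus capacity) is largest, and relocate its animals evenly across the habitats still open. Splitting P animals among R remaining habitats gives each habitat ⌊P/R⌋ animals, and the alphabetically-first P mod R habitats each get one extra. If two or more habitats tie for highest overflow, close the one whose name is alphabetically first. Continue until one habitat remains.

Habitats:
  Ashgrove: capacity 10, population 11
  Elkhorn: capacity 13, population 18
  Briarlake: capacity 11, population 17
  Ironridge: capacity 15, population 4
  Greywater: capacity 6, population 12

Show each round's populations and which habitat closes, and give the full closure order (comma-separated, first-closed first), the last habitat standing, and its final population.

Round 1: Ashgrove=11 Briarlake=17 Elkhorn=18 Greywater=12 Ironridge=4 → close Briarlake (overflow 6)
  17÷4 = 4 each, +1 to first 1
Round 2: Ashgrove=16 Elkhorn=22 Greywater=16 Ironridge=8 → close Greywater (overflow 10)
  16÷3 = 5 each, +1 to first 1
Round 3: Ashgrove=22 Elkhorn=27 Ironridge=13 → close Elkhorn (overflow 14)
  27÷2 = 13 each, +1 to first 1
Round 4: Ashgrove=36 Ironridge=26 → close Ashgrove (overflow 26)
  36÷1 = 36 each, +1 to first 0

Closure order: Briarlake, Greywater, Elkhorn, Ashgrove
Last habitat: Ironridge with 62 animals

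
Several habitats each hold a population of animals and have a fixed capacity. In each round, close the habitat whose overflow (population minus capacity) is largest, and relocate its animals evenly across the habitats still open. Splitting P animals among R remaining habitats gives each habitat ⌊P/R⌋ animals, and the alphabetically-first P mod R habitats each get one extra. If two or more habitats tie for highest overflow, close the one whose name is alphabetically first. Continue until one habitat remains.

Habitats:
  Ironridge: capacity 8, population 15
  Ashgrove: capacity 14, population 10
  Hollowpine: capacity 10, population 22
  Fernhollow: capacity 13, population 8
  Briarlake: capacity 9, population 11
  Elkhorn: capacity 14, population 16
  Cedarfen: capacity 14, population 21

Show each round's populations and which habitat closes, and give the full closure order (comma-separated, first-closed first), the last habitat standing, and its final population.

Round 1: Ashgrove=10 Briarlake=11 Cedarfen=21 Elkhorn=16 Fernhollow=8 Hollowpine=22 Ironridge=15 → close Hollowpine (overflow 12)
  22÷6 = 3 each, +1 to first 4
Round 2: Ashgrove=14 Briarlake=15 Cedarfen=25 Elkhorn=20 Fernhollow=11 Ironridge=18 → close Cedarfen (overflow 11)
  25÷5 = 5 each, +1 to first 0
Round 3: Ashgrove=19 Briarlake=20 Elkhorn=25 Fernhollow=16 Ironridge=23 → close Ironridge (overflow 15)
  23÷4 = 5 each, +1 to first 3
Round 4: Ashgrove=25 Briarlake=26 Elkhorn=31 Fernhollow=21 → close Briarlake (overflow 17)
  26÷3 = 8 each, +1 to first 2
Round 5: Ashgrove=34 Elkhorn=40 Fernhollow=29 → close Elkhorn (overflow 26)
  40÷2 = 20 each, +1 to first 0
Round 6: Ashgrove=54 Fernhollow=49 → close Ashgrove (overflow 40)
  54÷1 = 54 each, +1 to first 0

Closure order: Hollowpine, Cedarfen, Ironridge, Briarlake, Elkhorn, Ashgrove
Last habitat: Fernhollow with 103 animals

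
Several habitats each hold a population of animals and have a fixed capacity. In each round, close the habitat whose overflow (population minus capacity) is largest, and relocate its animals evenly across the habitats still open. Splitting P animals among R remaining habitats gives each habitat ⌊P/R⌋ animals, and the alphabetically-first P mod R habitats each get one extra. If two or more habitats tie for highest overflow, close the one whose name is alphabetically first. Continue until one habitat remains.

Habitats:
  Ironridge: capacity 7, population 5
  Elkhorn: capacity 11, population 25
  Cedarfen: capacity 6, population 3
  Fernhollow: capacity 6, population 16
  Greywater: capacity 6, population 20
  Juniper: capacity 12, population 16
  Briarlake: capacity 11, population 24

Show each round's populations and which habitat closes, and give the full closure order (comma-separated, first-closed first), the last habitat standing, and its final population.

Round 1: Briarlake=24 Cedarfen=3 Elkhorn=25 Fernhollow=16 Greywater=20 Ironridge=5 Juniper=16 → close Elkhorn (overflow 14)
  25÷6 = 4 each, +1 to first 1
Round 2: Briarlake=29 Cedarfen=7 Fernhollow=20 Greywater=24 Ironridge=9 Juniper=20 → close Briarlake (overflow 18)
  29÷5 = 5 each, +1 to first 4
Round 3: Cedarfen=13 Fernhollow=26 Greywater=30 Ironridge=15 Juniper=25 → close Greywater (overflow 24)
  30÷4 = 7 each, +1 to first 2
Round 4: Cedarfen=21 Fernhollow=34 Ironridge=22 Juniper=32 → close Fernhollow (overflow 28)
  34÷3 = 11 each, +1 to first 1
Round 5: Cedarfen=33 Ironridge=33 Juniper=43 → close Juniper (overflow 31)
  43÷2 = 21 each, +1 to first 1
Round 6: Cedarfen=55 Ironridge=54 → close Cedarfen (overflow 49)
  55÷1 = 55 each, +1 to first 0

Closure order: Elkhorn, Briarlake, Greywater, Fernhollow, Juniper, Cedarfen
Last habitat: Ironridge with 109 animals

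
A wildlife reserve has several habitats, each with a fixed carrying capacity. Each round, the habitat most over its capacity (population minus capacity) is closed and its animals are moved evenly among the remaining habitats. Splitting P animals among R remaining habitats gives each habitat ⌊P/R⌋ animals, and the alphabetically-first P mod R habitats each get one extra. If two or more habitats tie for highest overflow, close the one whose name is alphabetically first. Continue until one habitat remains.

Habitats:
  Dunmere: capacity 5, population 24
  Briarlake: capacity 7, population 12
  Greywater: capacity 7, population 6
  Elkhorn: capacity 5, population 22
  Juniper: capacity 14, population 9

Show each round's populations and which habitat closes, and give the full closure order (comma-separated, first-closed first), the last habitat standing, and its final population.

Closure order: Dunmere, Elkhorn, Briarlake, Greywater
Last habitat: Juniper with 73 animals

Round 1: Briarlake=12 Dunmere=24 Elkhorn=22 Greywater=6 Juniper=9 → close Dunmere (overflow 19)
  24÷4 = 6 each, +1 to first 0
Round 2: Briarlake=18 Elkhorn=28 Greywater=12 Juniper=15 → close Elkhorn (overflow 23)
  28÷3 = 9 each, +1 to first 1
Round 3: Briarlake=28 Greywater=21 Juniper=24 → close Briarlake (overflow 21)
  28÷2 = 14 each, +1 to first 0
Round 4: Greywater=35 Juniper=38 → close Greywater (overflow 28)
  35÷1 = 35 each, +1 to first 0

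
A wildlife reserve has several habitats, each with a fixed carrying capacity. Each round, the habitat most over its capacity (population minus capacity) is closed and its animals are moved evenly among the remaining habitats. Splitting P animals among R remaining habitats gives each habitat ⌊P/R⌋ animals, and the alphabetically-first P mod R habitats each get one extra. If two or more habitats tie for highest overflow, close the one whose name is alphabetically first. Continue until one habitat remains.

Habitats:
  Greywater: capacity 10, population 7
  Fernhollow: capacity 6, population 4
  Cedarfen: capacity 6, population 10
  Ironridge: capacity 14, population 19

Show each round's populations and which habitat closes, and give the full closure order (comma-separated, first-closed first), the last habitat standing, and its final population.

Closure order: Ironridge, Cedarfen, Fernhollow
Last habitat: Greywater with 40 animals

Round 1: Cedarfen=10 Fernhollow=4 Greywater=7 Ironridge=19 → close Ironridge (overflow 5)
  19÷3 = 6 each, +1 to first 1
Round 2: Cedarfen=17 Fernhollow=10 Greywater=13 → close Cedarfen (overflow 11)
  17÷2 = 8 each, +1 to first 1
Round 3: Fernhollow=19 Greywater=21 → close Fernhollow (overflow 13)
  19÷1 = 19 each, +1 to first 0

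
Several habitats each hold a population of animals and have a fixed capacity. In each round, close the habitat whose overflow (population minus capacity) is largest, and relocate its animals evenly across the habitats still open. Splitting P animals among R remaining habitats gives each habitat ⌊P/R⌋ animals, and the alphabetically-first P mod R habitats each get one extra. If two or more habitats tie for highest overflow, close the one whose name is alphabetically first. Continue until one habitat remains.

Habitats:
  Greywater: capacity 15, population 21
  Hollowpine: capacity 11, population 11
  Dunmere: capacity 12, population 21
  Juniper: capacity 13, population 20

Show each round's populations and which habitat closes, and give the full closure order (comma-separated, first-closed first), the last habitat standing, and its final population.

Round 1: Dunmere=21 Greywater=21 Hollowpine=11 Juniper=20 → close Dunmere (overflow 9)
  21÷3 = 7 each, +1 to first 0
Round 2: Greywater=28 Hollowpine=18 Juniper=27 → close Juniper (overflow 14)
  27÷2 = 13 each, +1 to first 1
Round 3: Greywater=42 Hollowpine=31 → close Greywater (overflow 27)
  42÷1 = 42 each, +1 to first 0

Closure order: Dunmere, Juniper, Greywater
Last habitat: Hollowpine with 73 animals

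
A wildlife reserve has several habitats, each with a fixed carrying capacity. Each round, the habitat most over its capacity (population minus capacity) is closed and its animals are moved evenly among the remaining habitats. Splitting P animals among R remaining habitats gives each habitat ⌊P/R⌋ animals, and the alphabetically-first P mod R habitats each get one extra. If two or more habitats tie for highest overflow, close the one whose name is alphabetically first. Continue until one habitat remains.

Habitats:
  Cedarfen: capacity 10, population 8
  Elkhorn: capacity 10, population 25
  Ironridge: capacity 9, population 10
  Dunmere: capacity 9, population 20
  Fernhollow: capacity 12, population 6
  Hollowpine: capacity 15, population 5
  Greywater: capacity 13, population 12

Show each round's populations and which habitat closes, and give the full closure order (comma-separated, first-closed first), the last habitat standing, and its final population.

Round 1: Cedarfen=8 Dunmere=20 Elkhorn=25 Fernhollow=6 Greywater=12 Hollowpine=5 Ironridge=10 → close Elkhorn (overflow 15)
  25÷6 = 4 each, +1 to first 1
Round 2: Cedarfen=13 Dunmere=24 Fernhollow=10 Greywater=16 Hollowpine=9 Ironridge=14 → close Dunmere (overflow 15)
  24÷5 = 4 each, +1 to first 4
Round 3: Cedarfen=18 Fernhollow=15 Greywater=21 Hollowpine=14 Ironridge=18 → close Ironridge (overflow 9)
  18÷4 = 4 each, +1 to first 2
Round 4: Cedarfen=23 Fernhollow=20 Greywater=25 Hollowpine=18 → close Cedarfen (overflow 13)
  23÷3 = 7 each, +1 to first 2
Round 5: Fernhollow=28 Greywater=33 Hollowpine=25 → close Greywater (overflow 20)
  33÷2 = 16 each, +1 to first 1
Round 6: Fernhollow=45 Hollowpine=41 → close Fernhollow (overflow 33)
  45÷1 = 45 each, +1 to first 0

Closure order: Elkhorn, Dunmere, Ironridge, Cedarfen, Greywater, Fernhollow
Last habitat: Hollowpine with 86 animals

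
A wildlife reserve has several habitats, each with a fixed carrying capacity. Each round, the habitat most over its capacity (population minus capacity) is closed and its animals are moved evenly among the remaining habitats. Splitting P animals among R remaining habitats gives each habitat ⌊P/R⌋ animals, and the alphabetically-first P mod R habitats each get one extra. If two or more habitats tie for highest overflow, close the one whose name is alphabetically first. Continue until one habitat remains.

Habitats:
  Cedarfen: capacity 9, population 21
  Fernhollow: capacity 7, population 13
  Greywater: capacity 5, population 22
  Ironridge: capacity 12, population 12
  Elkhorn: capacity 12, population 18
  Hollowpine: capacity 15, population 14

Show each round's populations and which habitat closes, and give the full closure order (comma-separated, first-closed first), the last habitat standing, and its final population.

Closure order: Greywater, Cedarfen, Elkhorn, Fernhollow, Ironridge
Last habitat: Hollowpine with 100 animals

Round 1: Cedarfen=21 Elkhorn=18 Fernhollow=13 Greywater=22 Hollowpine=14 Ironridge=12 → close Greywater (overflow 17)
  22÷5 = 4 each, +1 to first 2
Round 2: Cedarfen=26 Elkhorn=23 Fernhollow=17 Hollowpine=18 Ironridge=16 → close Cedarfen (overflow 17)
  26÷4 = 6 each, +1 to first 2
Round 3: Elkhorn=30 Fernhollow=24 Hollowpine=24 Ironridge=22 → close Elkhorn (overflow 18)
  30÷3 = 10 each, +1 to first 0
Round 4: Fernhollow=34 Hollowpine=34 Ironridge=32 → close Fernhollow (overflow 27)
  34÷2 = 17 each, +1 to first 0
Round 5: Hollowpine=51 Ironridge=49 → close Ironridge (overflow 37)
  49÷1 = 49 each, +1 to first 0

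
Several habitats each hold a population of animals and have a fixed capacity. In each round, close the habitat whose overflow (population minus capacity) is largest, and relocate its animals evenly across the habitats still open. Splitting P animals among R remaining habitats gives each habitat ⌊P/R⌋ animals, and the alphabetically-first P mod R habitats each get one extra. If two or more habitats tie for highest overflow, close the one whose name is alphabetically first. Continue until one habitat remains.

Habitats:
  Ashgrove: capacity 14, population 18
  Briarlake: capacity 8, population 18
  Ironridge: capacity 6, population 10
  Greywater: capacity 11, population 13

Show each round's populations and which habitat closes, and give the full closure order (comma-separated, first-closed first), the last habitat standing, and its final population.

Round 1: Ashgrove=18 Briarlake=18 Greywater=13 Ironridge=10 → close Briarlake (overflow 10)
  18÷3 = 6 each, +1 to first 0
Round 2: Ashgrove=24 Greywater=19 Ironridge=16 → close Ashgrove (overflow 10)
  24÷2 = 12 each, +1 to first 0
Round 3: Greywater=31 Ironridge=28 → close Ironridge (overflow 22)
  28÷1 = 28 each, +1 to first 0

Closure order: Briarlake, Ashgrove, Ironridge
Last habitat: Greywater with 59 animals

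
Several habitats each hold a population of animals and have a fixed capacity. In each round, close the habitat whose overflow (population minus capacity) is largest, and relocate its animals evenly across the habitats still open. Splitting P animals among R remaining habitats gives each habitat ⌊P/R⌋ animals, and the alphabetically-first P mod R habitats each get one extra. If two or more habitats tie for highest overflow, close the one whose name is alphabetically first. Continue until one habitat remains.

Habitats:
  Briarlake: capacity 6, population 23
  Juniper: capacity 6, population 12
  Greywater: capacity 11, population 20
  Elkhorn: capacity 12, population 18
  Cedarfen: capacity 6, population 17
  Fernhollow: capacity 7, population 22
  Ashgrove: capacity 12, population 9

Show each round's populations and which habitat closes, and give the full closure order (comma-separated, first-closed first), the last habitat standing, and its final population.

Round 1: Ashgrove=9 Briarlake=23 Cedarfen=17 Elkhorn=18 Fernhollow=22 Greywater=20 Juniper=12 → close Briarlake (overflow 17)
  23÷6 = 3 each, +1 to first 5
Round 2: Ashgrove=13 Cedarfen=21 Elkhorn=22 Fernhollow=26 Greywater=24 Juniper=15 → close Fernhollow (overflow 19)
  26÷5 = 5 each, +1 to first 1
Round 3: Ashgrove=19 Cedarfen=26 Elkhorn=27 Greywater=29 Juniper=20 → close Cedarfen (overflow 20)
  26÷4 = 6 each, +1 to first 2
Round 4: Ashgrove=26 Elkhorn=34 Greywater=35 Juniper=26 → close Greywater (overflow 24)
  35÷3 = 11 each, +1 to first 2
Round 5: Ashgrove=38 Elkhorn=46 Juniper=37 → close Elkhorn (overflow 34)
  46÷2 = 23 each, +1 to first 0
Round 6: Ashgrove=61 Juniper=60 → close Juniper (overflow 54)
  60÷1 = 60 each, +1 to first 0

Closure order: Briarlake, Fernhollow, Cedarfen, Greywater, Elkhorn, Juniper
Last habitat: Ashgrove with 121 animals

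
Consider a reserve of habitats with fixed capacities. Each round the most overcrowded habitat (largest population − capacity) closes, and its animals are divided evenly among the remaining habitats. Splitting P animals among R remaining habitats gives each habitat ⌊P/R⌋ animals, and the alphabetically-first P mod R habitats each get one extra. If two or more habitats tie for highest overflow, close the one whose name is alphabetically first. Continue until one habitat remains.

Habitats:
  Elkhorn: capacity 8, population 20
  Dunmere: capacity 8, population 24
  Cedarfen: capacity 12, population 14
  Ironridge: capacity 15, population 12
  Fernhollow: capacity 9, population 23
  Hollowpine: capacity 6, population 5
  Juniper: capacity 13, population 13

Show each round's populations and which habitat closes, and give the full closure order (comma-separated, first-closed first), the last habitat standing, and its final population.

Round 1: Cedarfen=14 Dunmere=24 Elkhorn=20 Fernhollow=23 Hollowpine=5 Ironridge=12 Juniper=13 → close Dunmere (overflow 16)
  24÷6 = 4 each, +1 to first 0
Round 2: Cedarfen=18 Elkhorn=24 Fernhollow=27 Hollowpine=9 Ironridge=16 Juniper=17 → close Fernhollow (overflow 18)
  27÷5 = 5 each, +1 to first 2
Round 3: Cedarfen=24 Elkhorn=30 Hollowpine=14 Ironridge=21 Juniper=22 → close Elkhorn (overflow 22)
  30÷4 = 7 each, +1 to first 2
Round 4: Cedarfen=32 Hollowpine=22 Ironridge=28 Juniper=29 → close Cedarfen (overflow 20)
  32÷3 = 10 each, +1 to first 2
Round 5: Hollowpine=33 Ironridge=39 Juniper=39 → close Hollowpine (overflow 27)
  33÷2 = 16 each, +1 to first 1
Round 6: Ironridge=56 Juniper=55 → close Juniper (overflow 42)
  55÷1 = 55 each, +1 to first 0

Closure order: Dunmere, Fernhollow, Elkhorn, Cedarfen, Hollowpine, Juniper
Last habitat: Ironridge with 111 animals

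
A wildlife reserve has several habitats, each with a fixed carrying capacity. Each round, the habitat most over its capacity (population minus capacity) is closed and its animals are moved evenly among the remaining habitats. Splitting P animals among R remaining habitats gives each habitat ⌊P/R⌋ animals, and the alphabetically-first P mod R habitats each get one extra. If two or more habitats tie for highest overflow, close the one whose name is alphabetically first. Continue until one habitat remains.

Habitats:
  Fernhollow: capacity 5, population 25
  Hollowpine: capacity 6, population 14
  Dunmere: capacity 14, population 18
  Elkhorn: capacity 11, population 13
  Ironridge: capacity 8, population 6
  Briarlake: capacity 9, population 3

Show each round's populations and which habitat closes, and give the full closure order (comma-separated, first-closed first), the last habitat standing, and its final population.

Closure order: Fernhollow, Hollowpine, Dunmere, Elkhorn, Ironridge
Last habitat: Briarlake with 79 animals

Round 1: Briarlake=3 Dunmere=18 Elkhorn=13 Fernhollow=25 Hollowpine=14 Ironridge=6 → close Fernhollow (overflow 20)
  25÷5 = 5 each, +1 to first 0
Round 2: Briarlake=8 Dunmere=23 Elkhorn=18 Hollowpine=19 Ironridge=11 → close Hollowpine (overflow 13)
  19÷4 = 4 each, +1 to first 3
Round 3: Briarlake=13 Dunmere=28 Elkhorn=23 Ironridge=15 → close Dunmere (overflow 14)
  28÷3 = 9 each, +1 to first 1
Round 4: Briarlake=23 Elkhorn=32 Ironridge=24 → close Elkhorn (overflow 21)
  32÷2 = 16 each, +1 to first 0
Round 5: Briarlake=39 Ironridge=40 → close Ironridge (overflow 32)
  40÷1 = 40 each, +1 to first 0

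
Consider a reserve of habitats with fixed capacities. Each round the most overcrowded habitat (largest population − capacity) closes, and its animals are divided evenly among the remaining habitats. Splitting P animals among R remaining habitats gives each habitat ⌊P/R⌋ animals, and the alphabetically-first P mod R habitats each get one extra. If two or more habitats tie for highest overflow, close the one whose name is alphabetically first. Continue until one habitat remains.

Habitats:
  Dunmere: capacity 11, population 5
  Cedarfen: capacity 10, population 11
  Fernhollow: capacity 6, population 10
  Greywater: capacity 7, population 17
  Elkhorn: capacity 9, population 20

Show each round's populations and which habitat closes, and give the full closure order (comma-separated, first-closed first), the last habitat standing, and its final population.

Closure order: Elkhorn, Greywater, Fernhollow, Cedarfen
Last habitat: Dunmere with 63 animals

Round 1: Cedarfen=11 Dunmere=5 Elkhorn=20 Fernhollow=10 Greywater=17 → close Elkhorn (overflow 11)
  20÷4 = 5 each, +1 to first 0
Round 2: Cedarfen=16 Dunmere=10 Fernhollow=15 Greywater=22 → close Greywater (overflow 15)
  22÷3 = 7 each, +1 to first 1
Round 3: Cedarfen=24 Dunmere=17 Fernhollow=22 → close Fernhollow (overflow 16)
  22÷2 = 11 each, +1 to first 0
Round 4: Cedarfen=35 Dunmere=28 → close Cedarfen (overflow 25)
  35÷1 = 35 each, +1 to first 0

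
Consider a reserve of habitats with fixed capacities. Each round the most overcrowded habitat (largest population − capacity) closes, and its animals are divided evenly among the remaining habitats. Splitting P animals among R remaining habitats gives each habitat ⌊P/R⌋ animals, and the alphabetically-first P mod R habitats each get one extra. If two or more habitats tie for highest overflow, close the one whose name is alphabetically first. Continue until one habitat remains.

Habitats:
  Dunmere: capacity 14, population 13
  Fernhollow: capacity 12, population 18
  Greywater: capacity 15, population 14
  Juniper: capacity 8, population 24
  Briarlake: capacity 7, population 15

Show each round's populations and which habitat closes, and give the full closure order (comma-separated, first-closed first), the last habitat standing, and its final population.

Closure order: Juniper, Briarlake, Fernhollow, Dunmere
Last habitat: Greywater with 84 animals

Round 1: Briarlake=15 Dunmere=13 Fernhollow=18 Greywater=14 Juniper=24 → close Juniper (overflow 16)
  24÷4 = 6 each, +1 to first 0
Round 2: Briarlake=21 Dunmere=19 Fernhollow=24 Greywater=20 → close Briarlake (overflow 14)
  21÷3 = 7 each, +1 to first 0
Round 3: Dunmere=26 Fernhollow=31 Greywater=27 → close Fernhollow (overflow 19)
  31÷2 = 15 each, +1 to first 1
Round 4: Dunmere=42 Greywater=42 → close Dunmere (overflow 28)
  42÷1 = 42 each, +1 to first 0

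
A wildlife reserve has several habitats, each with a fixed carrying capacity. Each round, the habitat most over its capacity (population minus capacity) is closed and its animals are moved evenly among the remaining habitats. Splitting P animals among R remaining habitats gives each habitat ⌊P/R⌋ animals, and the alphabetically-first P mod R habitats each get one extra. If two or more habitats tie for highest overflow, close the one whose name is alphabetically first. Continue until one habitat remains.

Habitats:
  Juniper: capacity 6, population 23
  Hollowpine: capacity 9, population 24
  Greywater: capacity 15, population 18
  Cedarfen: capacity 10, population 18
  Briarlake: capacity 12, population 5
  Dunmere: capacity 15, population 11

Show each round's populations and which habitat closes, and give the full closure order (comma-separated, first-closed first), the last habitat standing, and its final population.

Round 1: Briarlake=5 Cedarfen=18 Dunmere=11 Greywater=18 Hollowpine=24 Juniper=23 → close Juniper (overflow 17)
  23÷5 = 4 each, +1 to first 3
Round 2: Briarlake=10 Cedarfen=23 Dunmere=16 Greywater=22 Hollowpine=28 → close Hollowpine (overflow 19)
  28÷4 = 7 each, +1 to first 0
Round 3: Briarlake=17 Cedarfen=30 Dunmere=23 Greywater=29 → close Cedarfen (overflow 20)
  30÷3 = 10 each, +1 to first 0
Round 4: Briarlake=27 Dunmere=33 Greywater=39 → close Greywater (overflow 24)
  39÷2 = 19 each, +1 to first 1
Round 5: Briarlake=47 Dunmere=52 → close Dunmere (overflow 37)
  52÷1 = 52 each, +1 to first 0

Closure order: Juniper, Hollowpine, Cedarfen, Greywater, Dunmere
Last habitat: Briarlake with 99 animals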